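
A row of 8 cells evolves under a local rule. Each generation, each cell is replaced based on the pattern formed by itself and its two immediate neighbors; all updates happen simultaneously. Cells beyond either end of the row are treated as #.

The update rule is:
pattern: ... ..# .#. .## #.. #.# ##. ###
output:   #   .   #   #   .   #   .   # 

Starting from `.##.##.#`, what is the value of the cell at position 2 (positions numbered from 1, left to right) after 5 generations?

##.##.##
#.##.###
.##.####
##.#####
#.######
position 2 holds .

.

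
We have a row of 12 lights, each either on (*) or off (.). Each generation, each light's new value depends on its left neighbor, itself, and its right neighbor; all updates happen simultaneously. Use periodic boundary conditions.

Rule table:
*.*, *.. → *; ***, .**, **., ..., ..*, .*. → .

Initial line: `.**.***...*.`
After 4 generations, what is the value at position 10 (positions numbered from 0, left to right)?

*

generation 1: ...*...*...*
generation 2: *...*...*...
generation 3: .*...*...*..
generation 4: ..*...*...*.
position 10 holds *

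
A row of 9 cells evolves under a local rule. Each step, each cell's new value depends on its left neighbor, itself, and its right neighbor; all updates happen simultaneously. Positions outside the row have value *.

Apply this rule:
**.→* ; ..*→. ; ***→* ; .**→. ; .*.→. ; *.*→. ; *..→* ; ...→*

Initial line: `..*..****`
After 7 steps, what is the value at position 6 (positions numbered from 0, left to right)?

*..*..***
**..*..**
***..*..*
****..*..
*****..*.
******...
********.
position 6 holds *

*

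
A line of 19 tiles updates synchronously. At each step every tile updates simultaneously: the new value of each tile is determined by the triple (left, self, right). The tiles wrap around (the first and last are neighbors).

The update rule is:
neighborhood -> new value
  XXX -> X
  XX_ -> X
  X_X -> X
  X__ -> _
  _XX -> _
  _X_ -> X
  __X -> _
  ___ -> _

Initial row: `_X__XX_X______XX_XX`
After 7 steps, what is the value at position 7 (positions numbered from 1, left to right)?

_

XX___XXX_______XX_X
XX____XX________XX_
_X_____X_________XX
XX_____X__________X
XX_____X___________
_X_____X___________
_X_____X___________
position 7 holds _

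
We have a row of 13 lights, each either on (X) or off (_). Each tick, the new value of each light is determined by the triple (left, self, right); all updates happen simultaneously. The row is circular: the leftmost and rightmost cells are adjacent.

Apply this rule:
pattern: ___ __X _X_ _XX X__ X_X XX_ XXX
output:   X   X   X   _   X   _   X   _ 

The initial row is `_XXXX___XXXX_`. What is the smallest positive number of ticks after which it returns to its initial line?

X___XXXX___XX
XXXX___XXXX__
___XXXX___XXX
XXX___XXXX__X
__XXXX___XXX_
XX___XXXX__XX
_XXXX___XXX__
X___XXXX__XXX
XXXX___XXX___
___XXXX__XXXX
XXX___XXX___X
__XXXX__XXXX_
XX___XXX___XX
_XXXX__XXXX__
X___XXX___XXX
XXXX__XXXX___
___XXX___XXXX
XXX__XXXX___X
__XXX___XXXX_
XX__XXXX___XX
_XXX___XXXX__
X__XXXX___XXX
XXX___XXXX___
__XXXX___XXXX
XX___XXXX___X
_XXXX___XXXX_

26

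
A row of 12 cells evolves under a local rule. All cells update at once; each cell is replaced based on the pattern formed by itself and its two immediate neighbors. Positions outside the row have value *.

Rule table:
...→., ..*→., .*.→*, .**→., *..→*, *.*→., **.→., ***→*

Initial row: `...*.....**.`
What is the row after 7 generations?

.**..**..**.

generation 1: *..**.......
generation 2: .*...*......
generation 3: .**..**.....
generation 4: ...*...*....
generation 5: *..**..**...
generation 6: .*...*...*..
generation 7: .**..**..**.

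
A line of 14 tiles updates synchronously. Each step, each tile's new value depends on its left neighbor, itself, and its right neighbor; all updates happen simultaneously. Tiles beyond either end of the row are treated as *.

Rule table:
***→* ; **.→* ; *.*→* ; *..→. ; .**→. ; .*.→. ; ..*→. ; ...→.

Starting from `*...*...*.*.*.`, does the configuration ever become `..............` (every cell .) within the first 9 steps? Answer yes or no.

no

step 1: *........*.*.*
step 2: *.........*.*.
step 3: *..........*.*
step 4: *...........*.
step 5: *............*
step 6: *.............
step 7: *.............  (fixed point — unchanged through step 9)
step 9 is *............., still not uniform .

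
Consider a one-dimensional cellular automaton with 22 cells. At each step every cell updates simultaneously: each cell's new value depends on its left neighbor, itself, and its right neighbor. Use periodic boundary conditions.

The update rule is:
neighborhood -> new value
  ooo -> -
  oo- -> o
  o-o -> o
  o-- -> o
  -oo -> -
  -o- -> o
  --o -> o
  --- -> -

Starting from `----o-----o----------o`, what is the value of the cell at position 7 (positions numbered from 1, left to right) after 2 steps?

o

step 1: o--ooo---ooo--------oo
step 2: ooo--oo-o--oo------o--
position 7 holds o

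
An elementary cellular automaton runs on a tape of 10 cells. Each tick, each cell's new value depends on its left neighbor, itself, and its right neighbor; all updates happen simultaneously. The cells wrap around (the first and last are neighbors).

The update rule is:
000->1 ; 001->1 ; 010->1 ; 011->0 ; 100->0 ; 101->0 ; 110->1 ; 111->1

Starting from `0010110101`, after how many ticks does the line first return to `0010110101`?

2

0110010101
0010110101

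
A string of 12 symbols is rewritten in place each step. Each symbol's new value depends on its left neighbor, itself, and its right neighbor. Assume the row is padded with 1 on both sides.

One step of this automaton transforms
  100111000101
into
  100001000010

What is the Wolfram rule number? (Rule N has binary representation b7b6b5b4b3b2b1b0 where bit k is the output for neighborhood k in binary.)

96

position 4: 111 → 0  (bit 7 = 0)
position 0: 110 → 1  (bit 6 = 1)
position 10: 101 → 1  (bit 5 = 1)
position 1: 100 → 0  (bit 4 = 0)
position 3: 011 → 0  (bit 3 = 0)
position 9: 010 → 0  (bit 2 = 0)
position 2: 001 → 0  (bit 1 = 0)
position 7: 000 → 0  (bit 0 = 0)
bits b7..b0 = 01100000 = 96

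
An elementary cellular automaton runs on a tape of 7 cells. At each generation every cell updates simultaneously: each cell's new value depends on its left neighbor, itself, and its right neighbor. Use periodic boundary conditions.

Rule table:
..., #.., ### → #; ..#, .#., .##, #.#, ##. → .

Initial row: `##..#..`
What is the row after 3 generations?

.#..#..

..#..#.
#..#..#
.#..#..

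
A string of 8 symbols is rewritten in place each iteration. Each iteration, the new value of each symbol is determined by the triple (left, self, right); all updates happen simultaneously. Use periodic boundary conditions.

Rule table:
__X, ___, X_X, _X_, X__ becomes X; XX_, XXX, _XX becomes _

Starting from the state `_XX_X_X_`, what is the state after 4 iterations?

_XX_____

X__XXXXX
_XX_____
X__XXXXX  (repeats iteration 1; period 2)
iteration 4: _XX_____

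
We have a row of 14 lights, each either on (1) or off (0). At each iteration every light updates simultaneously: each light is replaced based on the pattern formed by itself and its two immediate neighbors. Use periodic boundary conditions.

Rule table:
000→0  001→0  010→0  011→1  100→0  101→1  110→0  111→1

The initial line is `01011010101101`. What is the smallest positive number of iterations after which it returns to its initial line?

iteration 1: 10110101011010
iteration 2: 01101010110101
iteration 3: 11010101101010
iteration 4: 10101011010101
iteration 5: 01010110101011
iteration 6: 10101101010110
iteration 7: 01011010101101

7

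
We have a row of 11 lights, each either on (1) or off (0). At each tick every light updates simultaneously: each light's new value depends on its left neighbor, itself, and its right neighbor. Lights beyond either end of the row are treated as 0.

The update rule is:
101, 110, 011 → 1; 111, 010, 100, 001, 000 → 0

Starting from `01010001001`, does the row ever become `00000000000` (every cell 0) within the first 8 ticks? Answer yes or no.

00100000000
00000000000
all cells are 0 at tick 2

yes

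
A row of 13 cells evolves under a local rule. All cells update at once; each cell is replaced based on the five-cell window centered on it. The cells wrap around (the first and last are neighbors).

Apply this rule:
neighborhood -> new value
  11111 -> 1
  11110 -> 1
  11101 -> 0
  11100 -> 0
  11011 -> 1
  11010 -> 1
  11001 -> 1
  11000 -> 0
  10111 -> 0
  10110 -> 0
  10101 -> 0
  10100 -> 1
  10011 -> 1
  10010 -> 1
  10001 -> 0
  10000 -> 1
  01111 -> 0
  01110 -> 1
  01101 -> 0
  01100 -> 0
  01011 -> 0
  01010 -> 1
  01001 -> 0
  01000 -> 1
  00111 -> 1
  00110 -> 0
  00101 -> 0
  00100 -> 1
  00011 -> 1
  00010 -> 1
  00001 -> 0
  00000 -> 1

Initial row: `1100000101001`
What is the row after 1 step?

1001101011011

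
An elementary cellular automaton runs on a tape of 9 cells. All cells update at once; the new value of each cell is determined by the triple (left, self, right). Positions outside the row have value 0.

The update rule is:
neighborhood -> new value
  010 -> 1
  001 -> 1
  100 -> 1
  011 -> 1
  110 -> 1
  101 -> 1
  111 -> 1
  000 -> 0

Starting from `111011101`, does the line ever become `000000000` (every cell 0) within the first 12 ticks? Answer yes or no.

no

111111111
111111111  (fixed point — unchanged through tick 12)
tick 12 is 111111111, still not uniform 0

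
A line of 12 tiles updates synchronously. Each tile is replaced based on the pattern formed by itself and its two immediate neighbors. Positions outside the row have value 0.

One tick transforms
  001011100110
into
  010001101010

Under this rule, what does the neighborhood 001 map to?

1

At position 1 the neighborhood is 001; the next row has 1 there.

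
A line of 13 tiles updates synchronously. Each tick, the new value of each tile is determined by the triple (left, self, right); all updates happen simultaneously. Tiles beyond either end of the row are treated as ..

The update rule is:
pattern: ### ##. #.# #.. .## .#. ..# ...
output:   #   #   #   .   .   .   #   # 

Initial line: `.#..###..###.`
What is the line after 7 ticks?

#..#.##.#.##.
..#.#.##.#.#.
##.#.#.##.#..
.##.#.#.##..#
#.##.#.#.#.#.
.#.##.#.#.#..
#.#.##.#.#..#

#.#.##.#.#..#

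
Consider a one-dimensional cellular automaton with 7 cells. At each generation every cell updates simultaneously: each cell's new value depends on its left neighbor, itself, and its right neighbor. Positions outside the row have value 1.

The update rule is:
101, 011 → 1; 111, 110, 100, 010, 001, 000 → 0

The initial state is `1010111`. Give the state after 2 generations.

generation 1: 0101100
generation 2: 1011000

1011000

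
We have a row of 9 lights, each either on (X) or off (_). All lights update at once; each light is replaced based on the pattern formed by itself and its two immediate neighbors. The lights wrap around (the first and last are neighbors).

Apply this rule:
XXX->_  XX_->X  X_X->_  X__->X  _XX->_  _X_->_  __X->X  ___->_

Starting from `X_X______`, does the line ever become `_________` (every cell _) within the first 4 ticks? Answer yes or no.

___X____X
X_X_X__X_
_____XX__
____X_XX_
tick 4 is ____X_XX_, still not uniform _

no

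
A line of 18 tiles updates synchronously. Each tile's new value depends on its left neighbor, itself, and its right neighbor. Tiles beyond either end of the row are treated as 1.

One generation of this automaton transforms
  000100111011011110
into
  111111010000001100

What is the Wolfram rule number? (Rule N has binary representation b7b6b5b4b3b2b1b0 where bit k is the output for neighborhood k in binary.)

position 7: 111 → 1  (bit 7 = 1)
position 8: 110 → 0  (bit 6 = 0)
position 9: 101 → 0  (bit 5 = 0)
position 0: 100 → 1  (bit 4 = 1)
position 6: 011 → 0  (bit 3 = 0)
position 3: 010 → 1  (bit 2 = 1)
position 2: 001 → 1  (bit 1 = 1)
position 1: 000 → 1  (bit 0 = 1)
bits b7..b0 = 10010111 = 151

151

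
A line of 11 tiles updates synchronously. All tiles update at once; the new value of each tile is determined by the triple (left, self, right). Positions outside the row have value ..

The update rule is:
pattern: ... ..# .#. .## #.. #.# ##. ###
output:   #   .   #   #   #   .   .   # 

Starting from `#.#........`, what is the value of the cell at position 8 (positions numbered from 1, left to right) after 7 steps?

#.#########
#.########.
#.#######.#
#.######..#
#.#####.#.#
#.####..#.#
#.###.#.#.#
position 8 holds .

.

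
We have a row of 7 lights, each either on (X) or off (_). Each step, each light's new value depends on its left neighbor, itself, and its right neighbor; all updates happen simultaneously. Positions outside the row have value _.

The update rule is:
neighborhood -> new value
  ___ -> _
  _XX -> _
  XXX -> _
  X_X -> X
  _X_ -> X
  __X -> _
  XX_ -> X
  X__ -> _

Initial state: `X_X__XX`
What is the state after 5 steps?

XXX___X
__X___X
__X___X  (fixed point — unchanged through step 5)

__X___X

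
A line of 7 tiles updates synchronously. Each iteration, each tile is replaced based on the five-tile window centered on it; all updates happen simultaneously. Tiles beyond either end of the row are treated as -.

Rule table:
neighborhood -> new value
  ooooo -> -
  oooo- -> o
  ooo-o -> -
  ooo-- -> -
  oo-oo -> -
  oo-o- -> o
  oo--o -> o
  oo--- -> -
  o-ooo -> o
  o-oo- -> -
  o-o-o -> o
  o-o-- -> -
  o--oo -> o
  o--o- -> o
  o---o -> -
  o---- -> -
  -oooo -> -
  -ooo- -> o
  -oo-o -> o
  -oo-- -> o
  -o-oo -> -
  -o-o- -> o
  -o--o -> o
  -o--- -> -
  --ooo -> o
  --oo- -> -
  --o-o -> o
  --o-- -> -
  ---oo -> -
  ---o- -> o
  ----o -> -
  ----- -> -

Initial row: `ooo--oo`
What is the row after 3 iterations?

iteration 1: oo-oo-o
iteration 2: -o--oo-
iteration 3: o-oo-o-

o-oo-o-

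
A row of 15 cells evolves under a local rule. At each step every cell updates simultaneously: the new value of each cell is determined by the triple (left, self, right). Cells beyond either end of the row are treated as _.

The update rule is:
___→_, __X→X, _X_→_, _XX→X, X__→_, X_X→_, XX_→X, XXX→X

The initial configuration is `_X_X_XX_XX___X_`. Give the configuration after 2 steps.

____XXX_XX_X___

X____XX_XX__X__
____XXX_XX_X___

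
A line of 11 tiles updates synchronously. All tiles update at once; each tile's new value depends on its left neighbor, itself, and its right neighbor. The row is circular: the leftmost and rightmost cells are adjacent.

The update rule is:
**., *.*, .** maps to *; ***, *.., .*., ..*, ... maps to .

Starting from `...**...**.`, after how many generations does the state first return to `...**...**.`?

1

...**...**.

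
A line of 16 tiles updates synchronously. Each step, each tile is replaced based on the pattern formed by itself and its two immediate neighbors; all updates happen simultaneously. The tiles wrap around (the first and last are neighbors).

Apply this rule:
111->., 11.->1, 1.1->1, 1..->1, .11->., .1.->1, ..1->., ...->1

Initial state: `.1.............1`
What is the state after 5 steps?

11111111111111.1
.............11.
111111111111..11
...........11...
1111111111..1111

1111111111..1111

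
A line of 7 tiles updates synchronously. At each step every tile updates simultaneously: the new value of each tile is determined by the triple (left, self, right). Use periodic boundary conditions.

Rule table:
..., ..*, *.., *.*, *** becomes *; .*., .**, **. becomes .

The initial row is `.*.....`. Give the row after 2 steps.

*.*****
.*.****

.*.****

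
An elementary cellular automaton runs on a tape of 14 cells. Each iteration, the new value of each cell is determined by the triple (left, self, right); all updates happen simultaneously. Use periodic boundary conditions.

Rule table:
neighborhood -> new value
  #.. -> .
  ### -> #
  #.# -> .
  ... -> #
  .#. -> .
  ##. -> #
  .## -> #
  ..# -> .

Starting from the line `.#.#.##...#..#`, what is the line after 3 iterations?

####.##.#.####

.....##.#.....
####.##...####
####.##.#.####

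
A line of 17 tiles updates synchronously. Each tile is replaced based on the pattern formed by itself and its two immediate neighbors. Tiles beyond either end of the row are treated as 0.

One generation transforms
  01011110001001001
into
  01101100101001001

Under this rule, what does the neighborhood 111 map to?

At position 4 the neighborhood is 111; the next row has 1 there.

1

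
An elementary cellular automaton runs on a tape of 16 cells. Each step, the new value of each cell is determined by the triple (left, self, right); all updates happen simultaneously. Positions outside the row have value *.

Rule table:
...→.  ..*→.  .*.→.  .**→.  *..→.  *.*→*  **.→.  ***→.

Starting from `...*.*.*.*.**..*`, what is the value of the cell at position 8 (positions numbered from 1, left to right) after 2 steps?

*

step 1: ....*.*.*.*.....
step 2: .....*.*.*......
position 8 holds *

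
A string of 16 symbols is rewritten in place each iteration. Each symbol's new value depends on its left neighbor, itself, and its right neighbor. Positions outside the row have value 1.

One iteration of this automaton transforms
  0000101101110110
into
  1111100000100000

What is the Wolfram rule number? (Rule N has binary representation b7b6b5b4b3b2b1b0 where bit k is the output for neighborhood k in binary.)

position 10: 111 → 1  (bit 7 = 1)
position 7: 110 → 0  (bit 6 = 0)
position 5: 101 → 0  (bit 5 = 0)
position 0: 100 → 1  (bit 4 = 1)
position 6: 011 → 0  (bit 3 = 0)
position 4: 010 → 1  (bit 2 = 1)
position 3: 001 → 1  (bit 1 = 1)
position 1: 000 → 1  (bit 0 = 1)
bits b7..b0 = 10010111 = 151

151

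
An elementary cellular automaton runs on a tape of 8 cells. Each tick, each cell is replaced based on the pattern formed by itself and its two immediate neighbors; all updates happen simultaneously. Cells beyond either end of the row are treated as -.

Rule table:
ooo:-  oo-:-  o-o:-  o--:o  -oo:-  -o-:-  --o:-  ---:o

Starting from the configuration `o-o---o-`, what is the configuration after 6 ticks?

---o----

---oo--o
oo---o--
--oo--oo
o---o---
-oo--ooo
---o----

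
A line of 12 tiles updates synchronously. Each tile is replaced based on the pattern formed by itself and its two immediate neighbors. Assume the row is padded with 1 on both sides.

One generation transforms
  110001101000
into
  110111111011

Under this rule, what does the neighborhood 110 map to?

1

At position 1 the neighborhood is 110; the next row has 1 there.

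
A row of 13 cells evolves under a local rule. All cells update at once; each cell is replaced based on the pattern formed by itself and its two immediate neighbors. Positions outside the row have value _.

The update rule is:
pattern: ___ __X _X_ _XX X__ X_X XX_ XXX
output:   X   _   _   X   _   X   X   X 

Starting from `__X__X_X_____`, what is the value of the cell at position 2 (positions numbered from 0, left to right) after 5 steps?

X

X_____X__XXXX
__XXX____XXXX
X_XXX_XX_XXXX
_XXXXXXXXXXXX
_XXXXXXXXXXXX
position 2 holds X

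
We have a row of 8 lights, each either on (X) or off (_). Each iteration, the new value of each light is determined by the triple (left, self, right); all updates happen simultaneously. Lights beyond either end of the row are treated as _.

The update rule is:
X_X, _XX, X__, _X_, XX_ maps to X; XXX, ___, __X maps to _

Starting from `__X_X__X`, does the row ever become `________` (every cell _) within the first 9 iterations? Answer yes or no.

no

iteration 1: __XXXX_X
iteration 2: __X__XXX
iteration 3: __XX_X_X
iteration 4: __XXXXXX
iteration 5: __X____X
iteration 6: __XX___X
iteration 7: __XXX__X
iteration 8: __X_XX_X
iteration 9: __XXXXXX
iteration 9 is __XXXXXX, still not uniform _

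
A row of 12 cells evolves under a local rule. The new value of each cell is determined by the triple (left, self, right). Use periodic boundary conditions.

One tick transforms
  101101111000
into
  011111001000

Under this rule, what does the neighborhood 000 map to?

0

At position 10 the neighborhood is 000; the next row has 0 there.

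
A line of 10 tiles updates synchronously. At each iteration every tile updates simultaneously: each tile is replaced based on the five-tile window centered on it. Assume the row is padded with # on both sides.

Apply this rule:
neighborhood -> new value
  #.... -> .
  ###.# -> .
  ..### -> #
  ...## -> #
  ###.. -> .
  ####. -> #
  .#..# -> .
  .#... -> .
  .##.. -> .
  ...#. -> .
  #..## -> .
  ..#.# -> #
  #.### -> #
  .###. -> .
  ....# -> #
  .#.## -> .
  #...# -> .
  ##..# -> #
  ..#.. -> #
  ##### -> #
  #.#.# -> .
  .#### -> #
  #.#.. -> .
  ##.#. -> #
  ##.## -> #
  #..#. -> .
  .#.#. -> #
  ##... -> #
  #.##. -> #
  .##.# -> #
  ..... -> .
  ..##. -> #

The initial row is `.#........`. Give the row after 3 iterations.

#.......##
.#....####
#...######

#...######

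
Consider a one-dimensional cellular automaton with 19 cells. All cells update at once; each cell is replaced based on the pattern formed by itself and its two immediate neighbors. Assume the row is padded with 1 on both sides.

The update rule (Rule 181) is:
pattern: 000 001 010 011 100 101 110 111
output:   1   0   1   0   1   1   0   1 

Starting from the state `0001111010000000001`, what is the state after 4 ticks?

1011010010111101011

tick 1: 1100110111111111100
tick 2: 1010001011111111010
tick 3: 0111101101111110111
tick 4: 1011010010111101011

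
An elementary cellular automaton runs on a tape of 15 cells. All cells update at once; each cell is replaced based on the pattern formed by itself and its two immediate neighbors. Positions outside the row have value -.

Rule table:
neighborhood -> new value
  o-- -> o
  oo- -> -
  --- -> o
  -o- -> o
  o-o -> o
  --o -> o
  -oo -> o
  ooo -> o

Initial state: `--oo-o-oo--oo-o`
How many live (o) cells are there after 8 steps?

10

step 1: ooo-oooo-ooo-oo
step 2: oo-oooo-ooo-oo-
step 3: o-oooo-ooo-oo-o
step 4: ooooo-ooo-oo-oo
step 5: oooo-ooo-oo-oo-
step 6: ooo-ooo-oo-oo-o
step 7: oo-ooo-oo-oo-oo
step 8: o-ooo-oo-oo-oo-
count of o: 10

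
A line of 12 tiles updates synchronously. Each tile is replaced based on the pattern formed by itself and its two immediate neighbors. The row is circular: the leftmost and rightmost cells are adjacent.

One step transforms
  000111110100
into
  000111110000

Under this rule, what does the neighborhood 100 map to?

At position 10 the neighborhood is 100; the next row has 0 there.

0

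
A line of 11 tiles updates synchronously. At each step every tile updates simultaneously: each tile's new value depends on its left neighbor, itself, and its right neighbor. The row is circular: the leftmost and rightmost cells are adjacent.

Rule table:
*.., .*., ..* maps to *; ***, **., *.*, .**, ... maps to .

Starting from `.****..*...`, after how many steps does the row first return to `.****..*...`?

*....****..
**..*....**
..****..*..
.*....****.
***..*....*
...****..*.
..*....****
****..*....
....****..*
*..*....***
.****..*...

11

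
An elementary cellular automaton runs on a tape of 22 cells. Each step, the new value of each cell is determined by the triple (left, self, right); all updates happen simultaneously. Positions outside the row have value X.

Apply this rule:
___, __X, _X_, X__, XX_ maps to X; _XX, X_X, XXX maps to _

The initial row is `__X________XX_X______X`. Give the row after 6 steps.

XXXXXXXXXXX_X_XXXXXXX_
__________X_X_______X_
XXXXXXXXXXX_XXXXXXXXX_
__________X_________X_
XXXXXXXXXXXXXXXXXXXXX_
____________________X_

____________________X_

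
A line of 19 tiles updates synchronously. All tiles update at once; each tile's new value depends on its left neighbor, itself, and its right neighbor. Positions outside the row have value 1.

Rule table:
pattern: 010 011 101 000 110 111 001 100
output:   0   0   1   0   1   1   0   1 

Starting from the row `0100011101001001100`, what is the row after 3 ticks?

1010001110100100110
1101000111010010011
1110100011101001001

1110100011101001001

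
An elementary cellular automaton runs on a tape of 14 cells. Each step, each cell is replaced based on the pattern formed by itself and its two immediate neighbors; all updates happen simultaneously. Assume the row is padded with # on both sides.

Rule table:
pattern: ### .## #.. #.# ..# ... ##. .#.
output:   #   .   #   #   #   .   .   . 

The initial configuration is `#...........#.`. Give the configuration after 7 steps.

.#.#.#.#.#.#.#

.#.........#.#
#.#.......#.#.
.#.#.....#.#.#
#.#.#...#.#.#.
.#.#.#.#.#.#.#
#.#.#.#.#.#.#.
.#.#.#.#.#.#.#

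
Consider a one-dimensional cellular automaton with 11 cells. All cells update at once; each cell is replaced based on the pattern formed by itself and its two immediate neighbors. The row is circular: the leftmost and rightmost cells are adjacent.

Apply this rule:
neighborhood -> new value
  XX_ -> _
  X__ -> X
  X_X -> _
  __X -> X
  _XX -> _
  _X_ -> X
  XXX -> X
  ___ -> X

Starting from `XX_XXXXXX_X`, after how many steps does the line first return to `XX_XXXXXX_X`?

X___XXXX___
XXXX_XX_XXX
XXX______XX
XX_XXXXXX_X

4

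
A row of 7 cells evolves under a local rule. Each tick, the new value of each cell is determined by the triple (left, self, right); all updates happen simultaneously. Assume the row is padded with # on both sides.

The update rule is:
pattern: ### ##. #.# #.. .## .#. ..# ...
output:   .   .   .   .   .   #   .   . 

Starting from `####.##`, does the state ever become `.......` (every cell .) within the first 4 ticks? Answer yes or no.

tick 1: .......
all cells are . at tick 1

yes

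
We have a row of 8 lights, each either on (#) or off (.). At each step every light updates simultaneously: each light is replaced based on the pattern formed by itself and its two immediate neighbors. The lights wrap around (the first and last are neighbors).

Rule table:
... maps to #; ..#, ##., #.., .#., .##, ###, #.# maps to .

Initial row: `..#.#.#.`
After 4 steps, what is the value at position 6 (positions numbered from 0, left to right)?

#.......
..#####.
#.......  (repeats step 1; period 2)
step 4: ..#####.
position 6 holds #

#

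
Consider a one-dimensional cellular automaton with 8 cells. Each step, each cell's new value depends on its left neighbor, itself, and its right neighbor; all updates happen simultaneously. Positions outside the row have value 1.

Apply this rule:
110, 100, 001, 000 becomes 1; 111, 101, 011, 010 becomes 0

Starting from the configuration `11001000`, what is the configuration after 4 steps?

00100000

step 1: 01110111
step 2: 00010000
step 3: 11101111
step 4: 00100000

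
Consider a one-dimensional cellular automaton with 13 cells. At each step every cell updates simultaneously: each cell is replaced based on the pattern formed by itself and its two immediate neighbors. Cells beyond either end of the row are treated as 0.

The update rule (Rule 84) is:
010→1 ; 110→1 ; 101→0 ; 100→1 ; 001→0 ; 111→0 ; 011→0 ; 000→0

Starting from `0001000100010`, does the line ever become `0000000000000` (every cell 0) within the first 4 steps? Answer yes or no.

no

0001100110011
0000110011001
0000011001101
0000001100101
step 4 is 0000001100101, still not uniform 0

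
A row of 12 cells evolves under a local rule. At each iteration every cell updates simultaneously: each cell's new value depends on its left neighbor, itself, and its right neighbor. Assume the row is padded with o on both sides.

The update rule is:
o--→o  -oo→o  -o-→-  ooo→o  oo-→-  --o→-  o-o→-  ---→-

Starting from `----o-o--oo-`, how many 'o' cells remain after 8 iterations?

3

iteration 1: o------o-o--
iteration 2: -o--------o-
iteration 3: --o---------
iteration 4: o--o--------
iteration 5: -o--o-------
iteration 6: --o--o------
iteration 7: o--o--o-----
iteration 8: -o--o--o----
count of o: 3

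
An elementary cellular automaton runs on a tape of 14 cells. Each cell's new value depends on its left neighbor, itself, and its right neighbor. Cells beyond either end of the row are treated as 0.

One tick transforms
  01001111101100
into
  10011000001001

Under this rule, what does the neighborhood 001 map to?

1

At position 0 the neighborhood is 001; the next row has 1 there.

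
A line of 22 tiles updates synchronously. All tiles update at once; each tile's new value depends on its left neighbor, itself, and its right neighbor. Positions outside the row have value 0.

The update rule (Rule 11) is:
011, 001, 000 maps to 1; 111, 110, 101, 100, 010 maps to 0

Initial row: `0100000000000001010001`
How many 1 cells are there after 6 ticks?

7

tick 1: 1001111111111110000110
tick 2: 0011000000000000111100
tick 3: 1110011111111111100001
tick 4: 1000110000000000001110
tick 5: 0011100111111111111000
tick 6: 1110001100000000000011
count of 1: 7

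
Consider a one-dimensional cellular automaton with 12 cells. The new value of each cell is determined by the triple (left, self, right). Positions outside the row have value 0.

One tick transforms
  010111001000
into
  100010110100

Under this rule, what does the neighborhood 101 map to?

At position 2 the neighborhood is 101; the next row has 0 there.

0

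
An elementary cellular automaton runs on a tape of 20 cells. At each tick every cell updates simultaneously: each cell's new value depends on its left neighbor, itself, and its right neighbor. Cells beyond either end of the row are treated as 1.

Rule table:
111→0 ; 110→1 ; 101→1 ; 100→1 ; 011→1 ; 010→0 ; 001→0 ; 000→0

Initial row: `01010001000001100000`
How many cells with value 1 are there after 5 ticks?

10101000100001110000
11010100010001011000
01101010001000111100
11110101000100100110
00011010100010010111
count of 1: 9

9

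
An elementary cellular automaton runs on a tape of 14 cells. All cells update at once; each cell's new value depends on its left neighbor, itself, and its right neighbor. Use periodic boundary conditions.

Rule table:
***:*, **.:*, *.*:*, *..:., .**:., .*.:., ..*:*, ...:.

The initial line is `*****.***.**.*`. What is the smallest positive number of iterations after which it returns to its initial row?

******.***.**.
.******.***.**
*.******.***.*
**.******.***.
.**.******.***
*.**.******.**
**.**.******.*
***.**.******.
.***.**.******
*.***.**.*****
**.***.**.****
***.***.**.***
****.***.**.**
*****.***.**.*

14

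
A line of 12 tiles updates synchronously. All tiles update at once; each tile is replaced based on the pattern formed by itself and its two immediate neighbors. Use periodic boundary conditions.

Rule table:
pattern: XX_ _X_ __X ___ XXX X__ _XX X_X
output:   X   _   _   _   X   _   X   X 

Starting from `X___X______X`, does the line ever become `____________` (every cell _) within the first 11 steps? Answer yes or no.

no

X__________X
X__________X  (fixed point — unchanged through step 11)
step 11 is X__________X, still not uniform _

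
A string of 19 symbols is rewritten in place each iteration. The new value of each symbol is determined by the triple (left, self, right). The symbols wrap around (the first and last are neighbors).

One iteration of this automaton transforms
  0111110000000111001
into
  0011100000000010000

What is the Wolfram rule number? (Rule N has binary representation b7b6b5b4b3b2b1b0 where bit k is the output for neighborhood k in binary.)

position 2: 111 → 1  (bit 7 = 1)
position 5: 110 → 0  (bit 6 = 0)
position 0: 101 → 0  (bit 5 = 0)
position 6: 100 → 0  (bit 4 = 0)
position 1: 011 → 0  (bit 3 = 0)
position 18: 010 → 0  (bit 2 = 0)
position 12: 001 → 0  (bit 1 = 0)
position 7: 000 → 0  (bit 0 = 0)
bits b7..b0 = 10000000 = 128

128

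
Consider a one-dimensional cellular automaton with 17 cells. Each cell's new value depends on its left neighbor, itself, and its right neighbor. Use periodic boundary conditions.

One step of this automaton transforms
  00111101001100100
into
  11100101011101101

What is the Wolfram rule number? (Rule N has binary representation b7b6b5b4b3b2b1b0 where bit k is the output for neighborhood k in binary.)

position 3: 111 → 0  (bit 7 = 0)
position 5: 110 → 1  (bit 6 = 1)
position 6: 101 → 0  (bit 5 = 0)
position 8: 100 → 0  (bit 4 = 0)
position 2: 011 → 1  (bit 3 = 1)
position 7: 010 → 1  (bit 2 = 1)
position 1: 001 → 1  (bit 1 = 1)
position 0: 000 → 1  (bit 0 = 1)
bits b7..b0 = 01001111 = 79

79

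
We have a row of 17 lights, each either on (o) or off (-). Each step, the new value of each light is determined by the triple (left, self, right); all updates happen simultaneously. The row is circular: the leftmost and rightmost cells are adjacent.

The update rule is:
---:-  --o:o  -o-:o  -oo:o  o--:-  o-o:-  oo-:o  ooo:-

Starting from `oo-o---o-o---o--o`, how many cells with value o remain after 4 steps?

-o-o--oo-o--oo-oo
-o-o-ooo-o-ooo-oo
-o-o-o-o-o-o-o-oo
-o-o-o-o-o-o-o-oo
count of o: 9

9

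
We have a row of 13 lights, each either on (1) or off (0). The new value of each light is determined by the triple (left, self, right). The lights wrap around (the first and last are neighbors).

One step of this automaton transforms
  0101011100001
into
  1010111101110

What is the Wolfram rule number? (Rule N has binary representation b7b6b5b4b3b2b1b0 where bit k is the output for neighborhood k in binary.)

position 6: 111 → 1  (bit 7 = 1)
position 7: 110 → 1  (bit 6 = 1)
position 0: 101 → 1  (bit 5 = 1)
position 8: 100 → 0  (bit 4 = 0)
position 5: 011 → 1  (bit 3 = 1)
position 1: 010 → 0  (bit 2 = 0)
position 11: 001 → 1  (bit 1 = 1)
position 9: 000 → 1  (bit 0 = 1)
bits b7..b0 = 11101011 = 235

235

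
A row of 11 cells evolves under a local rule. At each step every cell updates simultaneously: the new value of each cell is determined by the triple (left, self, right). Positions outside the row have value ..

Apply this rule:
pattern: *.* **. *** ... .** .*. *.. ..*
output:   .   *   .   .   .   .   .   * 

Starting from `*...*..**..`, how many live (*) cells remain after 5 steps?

...*..*.*..
..*..*.....
.*..*......
*..*.......
..*........
count of *: 1

1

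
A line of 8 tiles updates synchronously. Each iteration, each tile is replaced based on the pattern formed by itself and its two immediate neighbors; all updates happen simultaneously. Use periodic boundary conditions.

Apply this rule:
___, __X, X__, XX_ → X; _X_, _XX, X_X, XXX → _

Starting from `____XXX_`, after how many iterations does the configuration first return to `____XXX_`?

16

XXXX__XX
___XXX__
XXX__XXX
__XXX___
XX__XXXX
_XXX____
X__XXXXX
XXX_____
__XXXXXX
XX_____X
_XXXXXX_
X_____XX
XXXXXX__
_____XXX
XXXXX__X
____XXX_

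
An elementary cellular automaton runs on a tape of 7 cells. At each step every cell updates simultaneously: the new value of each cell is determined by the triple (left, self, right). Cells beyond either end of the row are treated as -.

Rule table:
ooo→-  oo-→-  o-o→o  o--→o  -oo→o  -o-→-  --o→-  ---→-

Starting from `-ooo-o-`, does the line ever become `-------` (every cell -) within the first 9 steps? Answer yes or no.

-o--o-o
--o--o-
---o--o
----o--
-----o-
------o
-------
all cells are - at step 7

yes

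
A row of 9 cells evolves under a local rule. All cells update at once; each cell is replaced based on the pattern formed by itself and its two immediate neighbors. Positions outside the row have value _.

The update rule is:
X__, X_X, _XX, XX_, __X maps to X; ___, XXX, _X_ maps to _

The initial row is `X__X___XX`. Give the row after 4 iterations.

_XXX___XX

_XX_X_XXX
XXXX_XX_X
X__XXXXX_
_XXX___XX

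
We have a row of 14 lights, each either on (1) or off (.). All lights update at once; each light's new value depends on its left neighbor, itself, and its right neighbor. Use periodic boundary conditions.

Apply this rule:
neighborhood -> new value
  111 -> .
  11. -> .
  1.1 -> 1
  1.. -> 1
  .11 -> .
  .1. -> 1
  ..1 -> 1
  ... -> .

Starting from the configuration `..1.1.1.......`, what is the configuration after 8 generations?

..1...1...1.1.

.1111111......
1.......1.....
11.....111...1
..1...1...1.1.
.111.111.11111
1...1...1.....
11.111.111...1
..1...1...1.1.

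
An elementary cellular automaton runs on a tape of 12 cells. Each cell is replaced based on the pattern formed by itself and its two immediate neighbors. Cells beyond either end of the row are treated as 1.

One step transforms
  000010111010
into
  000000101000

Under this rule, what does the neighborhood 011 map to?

At position 6 the neighborhood is 011; the next row has 1 there.

1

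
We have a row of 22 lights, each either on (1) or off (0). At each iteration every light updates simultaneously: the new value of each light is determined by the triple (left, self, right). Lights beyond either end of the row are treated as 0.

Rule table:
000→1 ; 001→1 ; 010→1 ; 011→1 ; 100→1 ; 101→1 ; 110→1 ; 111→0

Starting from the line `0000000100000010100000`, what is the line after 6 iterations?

1000000000000000000001

iteration 1: 1111111111111111111111
iteration 2: 1000000000000000000001
iteration 3: 1111111111111111111111  (repeats iteration 1; period 2)
iteration 6: 1000000000000000000001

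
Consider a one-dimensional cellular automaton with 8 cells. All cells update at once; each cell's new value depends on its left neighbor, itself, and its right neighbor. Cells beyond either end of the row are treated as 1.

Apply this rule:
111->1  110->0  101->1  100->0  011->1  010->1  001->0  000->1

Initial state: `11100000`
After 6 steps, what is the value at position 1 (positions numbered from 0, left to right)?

11001110
10001101
00101011
00111111
00111111  (fixed point — unchanged through step 6)
position 1 holds 0

0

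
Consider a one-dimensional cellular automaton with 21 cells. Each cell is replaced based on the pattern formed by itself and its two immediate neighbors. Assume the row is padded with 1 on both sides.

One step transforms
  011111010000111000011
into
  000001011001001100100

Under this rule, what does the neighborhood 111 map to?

At position 2 the neighborhood is 111; the next row has 0 there.

0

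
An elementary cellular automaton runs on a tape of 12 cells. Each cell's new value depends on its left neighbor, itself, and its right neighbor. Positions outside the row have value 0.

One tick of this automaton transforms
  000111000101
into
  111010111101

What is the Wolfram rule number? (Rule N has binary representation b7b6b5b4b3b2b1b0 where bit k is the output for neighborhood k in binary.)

151

position 4: 111 → 1  (bit 7 = 1)
position 5: 110 → 0  (bit 6 = 0)
position 10: 101 → 0  (bit 5 = 0)
position 6: 100 → 1  (bit 4 = 1)
position 3: 011 → 0  (bit 3 = 0)
position 9: 010 → 1  (bit 2 = 1)
position 2: 001 → 1  (bit 1 = 1)
position 0: 000 → 1  (bit 0 = 1)
bits b7..b0 = 10010111 = 151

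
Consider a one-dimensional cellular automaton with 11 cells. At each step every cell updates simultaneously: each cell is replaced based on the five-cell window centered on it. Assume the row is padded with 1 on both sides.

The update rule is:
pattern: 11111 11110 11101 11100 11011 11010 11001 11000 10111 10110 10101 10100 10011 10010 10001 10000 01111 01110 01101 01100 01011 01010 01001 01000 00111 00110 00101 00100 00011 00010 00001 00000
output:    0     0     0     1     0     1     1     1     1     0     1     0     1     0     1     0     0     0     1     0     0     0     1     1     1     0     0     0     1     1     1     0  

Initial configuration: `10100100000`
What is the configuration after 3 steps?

01100111000

step 1: 01010010011
step 2: 11001001110
step 3: 01100111000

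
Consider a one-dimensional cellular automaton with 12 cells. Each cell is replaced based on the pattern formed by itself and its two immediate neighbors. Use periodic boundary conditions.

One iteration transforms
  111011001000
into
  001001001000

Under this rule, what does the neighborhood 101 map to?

0

At position 3 the neighborhood is 101; the next row has 0 there.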